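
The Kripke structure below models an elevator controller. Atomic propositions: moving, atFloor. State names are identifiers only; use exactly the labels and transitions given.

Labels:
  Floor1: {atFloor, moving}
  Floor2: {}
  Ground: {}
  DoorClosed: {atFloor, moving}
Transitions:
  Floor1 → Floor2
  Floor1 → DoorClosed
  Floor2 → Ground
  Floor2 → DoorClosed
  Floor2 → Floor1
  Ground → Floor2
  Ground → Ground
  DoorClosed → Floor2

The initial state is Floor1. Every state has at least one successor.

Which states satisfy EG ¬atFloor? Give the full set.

States satisfying ¬atFloor: {Floor2, Ground}.
States satisfying EG ¬atFloor: {Floor2, Ground}.

{Floor2, Ground}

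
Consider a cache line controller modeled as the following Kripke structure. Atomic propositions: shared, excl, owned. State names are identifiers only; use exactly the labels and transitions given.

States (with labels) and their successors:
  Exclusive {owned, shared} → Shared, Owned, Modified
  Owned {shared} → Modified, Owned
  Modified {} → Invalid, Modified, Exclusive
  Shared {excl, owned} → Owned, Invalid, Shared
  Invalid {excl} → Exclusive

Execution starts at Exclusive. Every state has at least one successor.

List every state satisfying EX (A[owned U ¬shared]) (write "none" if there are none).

{Exclusive, Owned, Modified, Shared}

States satisfying A[owned U ¬shared]: {Modified, Shared, Invalid}.
States satisfying EX (A[owned U ¬shared]): {Exclusive, Owned, Modified, Shared}.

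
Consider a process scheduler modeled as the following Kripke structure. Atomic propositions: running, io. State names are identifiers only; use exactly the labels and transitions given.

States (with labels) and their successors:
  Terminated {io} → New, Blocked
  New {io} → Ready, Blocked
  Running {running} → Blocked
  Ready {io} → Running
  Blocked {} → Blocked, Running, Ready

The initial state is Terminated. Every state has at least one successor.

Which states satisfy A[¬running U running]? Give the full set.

States satisfying ¬running: {Terminated, New, Ready, Blocked}.
States satisfying running: {Running}.
States satisfying A[¬running U running]: {Running, Ready}.

{Running, Ready}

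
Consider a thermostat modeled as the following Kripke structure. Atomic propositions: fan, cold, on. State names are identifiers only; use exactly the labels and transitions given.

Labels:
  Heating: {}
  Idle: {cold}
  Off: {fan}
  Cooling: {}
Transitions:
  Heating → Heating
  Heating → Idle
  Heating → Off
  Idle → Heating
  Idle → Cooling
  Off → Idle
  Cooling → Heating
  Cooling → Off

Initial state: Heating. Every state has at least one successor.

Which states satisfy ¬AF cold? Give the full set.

States satisfying cold: {Idle}.
States satisfying AF cold: {Idle, Off}.
States satisfying ¬AF cold: {Heating, Cooling}.

{Heating, Cooling}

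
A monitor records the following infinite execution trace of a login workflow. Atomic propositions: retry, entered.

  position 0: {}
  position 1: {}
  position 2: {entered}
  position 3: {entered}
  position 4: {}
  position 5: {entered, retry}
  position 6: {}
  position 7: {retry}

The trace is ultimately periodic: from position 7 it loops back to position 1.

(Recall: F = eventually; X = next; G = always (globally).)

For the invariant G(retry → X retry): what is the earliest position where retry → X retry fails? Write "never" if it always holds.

5

Check retry → X retry at each position in order: 0 ✓, 1 ✓, 2 ✓, 3 ✓, 4 ✓.
At position 5 the labels are {entered, retry} and the next position 6 has {}, so retry → X retry is false there. This is the first violation.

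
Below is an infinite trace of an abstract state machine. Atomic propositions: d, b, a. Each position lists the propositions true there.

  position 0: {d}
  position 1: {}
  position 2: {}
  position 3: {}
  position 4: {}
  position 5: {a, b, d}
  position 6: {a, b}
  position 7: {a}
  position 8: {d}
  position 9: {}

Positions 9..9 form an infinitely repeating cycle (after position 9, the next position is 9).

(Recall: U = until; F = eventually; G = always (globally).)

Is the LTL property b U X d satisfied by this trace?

Walking from position 0: at position 0, X d has not yet held and b fails, so b U X d is false.

No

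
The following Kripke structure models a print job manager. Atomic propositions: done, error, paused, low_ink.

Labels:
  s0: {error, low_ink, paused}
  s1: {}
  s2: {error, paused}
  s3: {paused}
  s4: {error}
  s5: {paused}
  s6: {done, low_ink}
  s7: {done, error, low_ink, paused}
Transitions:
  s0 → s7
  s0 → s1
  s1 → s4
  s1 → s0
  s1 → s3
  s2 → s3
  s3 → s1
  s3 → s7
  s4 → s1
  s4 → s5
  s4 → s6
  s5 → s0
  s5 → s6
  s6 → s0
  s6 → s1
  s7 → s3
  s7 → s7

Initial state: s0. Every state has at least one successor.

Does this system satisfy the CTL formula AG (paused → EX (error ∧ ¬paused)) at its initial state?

Violated

States satisfying paused → EX (error ∧ ¬paused): {s1, s4, s6}.
States satisfying AG (paused → EX (error ∧ ¬paused)): ∅.
s0 is reachable from s0 and violates paused → EX (error ∧ ¬paused), so AG fails at s0.
s0 ∉ Sat(AG (paused → EX (error ∧ ¬paused))).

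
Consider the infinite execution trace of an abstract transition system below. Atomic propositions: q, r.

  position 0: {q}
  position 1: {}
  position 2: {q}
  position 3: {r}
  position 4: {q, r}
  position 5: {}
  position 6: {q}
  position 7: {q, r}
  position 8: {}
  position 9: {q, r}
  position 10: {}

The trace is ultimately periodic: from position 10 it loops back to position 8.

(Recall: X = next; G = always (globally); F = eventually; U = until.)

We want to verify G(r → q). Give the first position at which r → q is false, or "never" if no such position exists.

Check r → q at each position in order: 0 ✓, 1 ✓, 2 ✓.
At position 3 the labels are {r}, so r → q is false there. This is the first violation.

3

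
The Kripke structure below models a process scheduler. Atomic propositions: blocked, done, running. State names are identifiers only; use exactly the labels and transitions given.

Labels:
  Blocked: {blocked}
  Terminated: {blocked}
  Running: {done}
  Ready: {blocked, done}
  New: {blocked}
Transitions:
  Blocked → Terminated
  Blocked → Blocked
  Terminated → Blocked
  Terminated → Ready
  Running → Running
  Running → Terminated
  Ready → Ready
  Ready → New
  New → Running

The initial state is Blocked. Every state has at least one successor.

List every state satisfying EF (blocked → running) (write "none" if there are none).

States satisfying blocked → running: {Running}.
States satisfying EF (blocked → running): {Blocked, Terminated, Running, Ready, New}.

{Blocked, Terminated, Running, Ready, New}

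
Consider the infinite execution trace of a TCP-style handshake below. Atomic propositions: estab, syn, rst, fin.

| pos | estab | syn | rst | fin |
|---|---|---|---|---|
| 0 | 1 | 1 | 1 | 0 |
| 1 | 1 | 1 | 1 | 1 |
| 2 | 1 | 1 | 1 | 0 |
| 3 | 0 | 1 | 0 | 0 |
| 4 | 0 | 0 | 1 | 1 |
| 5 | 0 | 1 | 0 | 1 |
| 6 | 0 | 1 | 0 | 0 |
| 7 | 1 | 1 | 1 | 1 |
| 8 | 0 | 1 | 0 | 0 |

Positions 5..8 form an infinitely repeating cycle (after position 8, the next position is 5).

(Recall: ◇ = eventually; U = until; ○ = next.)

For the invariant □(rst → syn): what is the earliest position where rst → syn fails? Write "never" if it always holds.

4

Check rst → syn at each position in order: 0 ✓, 1 ✓, 2 ✓, 3 ✓.
At position 4 the labels are {fin, rst}, so rst → syn is false there. This is the first violation.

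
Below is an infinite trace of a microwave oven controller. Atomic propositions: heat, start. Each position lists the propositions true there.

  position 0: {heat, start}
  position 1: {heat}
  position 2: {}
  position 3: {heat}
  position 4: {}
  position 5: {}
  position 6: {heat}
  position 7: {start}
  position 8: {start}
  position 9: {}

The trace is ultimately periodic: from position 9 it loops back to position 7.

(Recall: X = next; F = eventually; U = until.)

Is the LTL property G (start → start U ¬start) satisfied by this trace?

Yes

start → start U ¬start holds at every position 0..9, and those are all positions ever visited, so G (start → start U ¬start) holds.
Positions where start holds: 0, 7, 8.
Check start U ¬start at each: 0→ok, 7→ok, 8→ok.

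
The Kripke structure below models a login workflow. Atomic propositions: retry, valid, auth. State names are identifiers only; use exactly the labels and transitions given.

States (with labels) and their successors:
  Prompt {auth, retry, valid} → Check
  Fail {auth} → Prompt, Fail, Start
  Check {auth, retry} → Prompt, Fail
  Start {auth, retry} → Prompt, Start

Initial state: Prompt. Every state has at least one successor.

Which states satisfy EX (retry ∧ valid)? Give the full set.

{Fail, Check, Start}

States satisfying retry ∧ valid: {Prompt}.
States satisfying EX (retry ∧ valid): {Fail, Check, Start}.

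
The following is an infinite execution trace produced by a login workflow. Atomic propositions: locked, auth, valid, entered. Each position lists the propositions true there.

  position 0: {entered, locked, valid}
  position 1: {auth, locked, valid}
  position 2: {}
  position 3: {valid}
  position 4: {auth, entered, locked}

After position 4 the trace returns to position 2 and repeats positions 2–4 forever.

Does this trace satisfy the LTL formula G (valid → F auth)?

Satisfied

valid → F auth holds at every position 0..4, and those are all positions ever visited, so G (valid → F auth) holds.
Positions where valid holds: 0, 1, 3.
Check F auth at each: 0→ok, 1→ok, 3→ok.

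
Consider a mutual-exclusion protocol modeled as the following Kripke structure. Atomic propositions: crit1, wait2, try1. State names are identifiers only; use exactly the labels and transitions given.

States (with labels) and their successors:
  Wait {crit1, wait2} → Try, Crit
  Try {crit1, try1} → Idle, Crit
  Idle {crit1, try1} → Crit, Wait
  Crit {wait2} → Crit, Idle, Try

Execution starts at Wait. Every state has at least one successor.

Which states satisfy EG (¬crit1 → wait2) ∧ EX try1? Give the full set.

{Wait, Try, Crit}

States satisfying ¬crit1 → wait2: {Wait, Try, Idle, Crit}.
States satisfying EG (¬crit1 → wait2): {Wait, Try, Idle, Crit}.
States satisfying try1: {Try, Idle}.
States satisfying EX try1: {Wait, Try, Crit}.
States satisfying EG (¬crit1 → wait2) ∧ EX try1: {Wait, Try, Crit}.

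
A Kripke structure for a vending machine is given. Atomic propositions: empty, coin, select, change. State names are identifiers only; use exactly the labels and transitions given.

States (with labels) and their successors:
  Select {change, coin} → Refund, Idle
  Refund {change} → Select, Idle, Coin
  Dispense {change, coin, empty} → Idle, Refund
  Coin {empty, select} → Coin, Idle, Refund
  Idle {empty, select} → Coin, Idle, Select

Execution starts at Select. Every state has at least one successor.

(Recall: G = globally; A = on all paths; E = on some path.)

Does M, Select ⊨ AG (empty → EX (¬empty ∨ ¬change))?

States satisfying empty → EX (¬empty ∨ ¬change): {Select, Refund, Dispense, Coin, Idle}.
States satisfying AG (empty → EX (¬empty ∨ ¬change)): {Select, Refund, Dispense, Coin, Idle}.
Every state reachable from Select satisfies empty → EX (¬empty ∨ ¬change).
Select ∈ Sat(AG (empty → EX (¬empty ∨ ¬change))).

Satisfied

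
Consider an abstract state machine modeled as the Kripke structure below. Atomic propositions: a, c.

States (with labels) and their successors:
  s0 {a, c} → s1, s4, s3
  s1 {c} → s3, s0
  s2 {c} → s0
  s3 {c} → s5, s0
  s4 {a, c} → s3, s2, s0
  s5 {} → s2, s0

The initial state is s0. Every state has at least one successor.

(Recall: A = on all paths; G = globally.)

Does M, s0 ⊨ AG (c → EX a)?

States satisfying c → EX a: {s0, s1, s2, s3, s4, s5}.
States satisfying AG (c → EX a): {s0, s1, s2, s3, s4, s5}.
Every state reachable from s0 satisfies c → EX a.
s0 ∈ Sat(AG (c → EX a)).

Holds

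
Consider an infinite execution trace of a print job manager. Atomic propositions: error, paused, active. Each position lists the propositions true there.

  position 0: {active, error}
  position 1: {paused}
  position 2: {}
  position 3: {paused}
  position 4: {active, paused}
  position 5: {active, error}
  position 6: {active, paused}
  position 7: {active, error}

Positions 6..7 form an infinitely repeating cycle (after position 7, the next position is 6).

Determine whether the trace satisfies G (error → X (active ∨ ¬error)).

Holds

error → X (active ∨ ¬error) holds at every position 0..7, and those are all positions ever visited, so G (error → X (active ∨ ¬error)) holds.
Positions where error holds: 0, 5, 7.
Check X (active ∨ ¬error) at each: 0→ok, 5→ok, 7→ok.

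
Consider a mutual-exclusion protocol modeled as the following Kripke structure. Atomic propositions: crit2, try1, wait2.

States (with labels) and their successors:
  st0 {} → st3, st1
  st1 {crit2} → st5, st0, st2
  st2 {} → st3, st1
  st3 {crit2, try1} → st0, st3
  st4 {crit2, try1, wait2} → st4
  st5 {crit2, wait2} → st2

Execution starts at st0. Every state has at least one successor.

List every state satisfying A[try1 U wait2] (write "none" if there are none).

{st4, st5}

States satisfying try1: {st3, st4}.
States satisfying wait2: {st4, st5}.
States satisfying A[try1 U wait2]: {st4, st5}.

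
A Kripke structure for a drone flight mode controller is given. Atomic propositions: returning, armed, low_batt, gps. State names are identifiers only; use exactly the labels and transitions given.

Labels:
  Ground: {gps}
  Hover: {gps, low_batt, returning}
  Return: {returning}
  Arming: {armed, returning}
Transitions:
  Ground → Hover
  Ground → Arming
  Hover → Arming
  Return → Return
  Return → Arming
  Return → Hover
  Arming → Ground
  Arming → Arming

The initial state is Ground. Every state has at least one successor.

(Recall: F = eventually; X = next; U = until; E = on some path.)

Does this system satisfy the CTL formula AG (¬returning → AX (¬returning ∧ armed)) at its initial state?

States satisfying ¬returning → AX (¬returning ∧ armed): {Hover, Return, Arming}.
States satisfying AG (¬returning → AX (¬returning ∧ armed)): ∅.
Ground is reachable from Ground and violates ¬returning → AX (¬returning ∧ armed), so AG fails at Ground.
Ground ∉ Sat(AG (¬returning → AX (¬returning ∧ armed))).

Does not hold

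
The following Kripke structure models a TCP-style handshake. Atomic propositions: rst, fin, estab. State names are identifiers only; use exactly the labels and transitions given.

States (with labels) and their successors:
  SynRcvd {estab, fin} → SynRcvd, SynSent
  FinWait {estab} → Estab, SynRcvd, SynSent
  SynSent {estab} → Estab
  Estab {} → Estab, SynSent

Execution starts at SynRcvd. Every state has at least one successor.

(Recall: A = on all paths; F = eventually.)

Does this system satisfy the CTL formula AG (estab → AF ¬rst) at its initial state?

States satisfying estab → AF ¬rst: {SynRcvd, FinWait, SynSent, Estab}.
States satisfying AG (estab → AF ¬rst): {SynRcvd, FinWait, SynSent, Estab}.
Every state reachable from SynRcvd satisfies estab → AF ¬rst.
SynRcvd ∈ Sat(AG (estab → AF ¬rst)).

Holds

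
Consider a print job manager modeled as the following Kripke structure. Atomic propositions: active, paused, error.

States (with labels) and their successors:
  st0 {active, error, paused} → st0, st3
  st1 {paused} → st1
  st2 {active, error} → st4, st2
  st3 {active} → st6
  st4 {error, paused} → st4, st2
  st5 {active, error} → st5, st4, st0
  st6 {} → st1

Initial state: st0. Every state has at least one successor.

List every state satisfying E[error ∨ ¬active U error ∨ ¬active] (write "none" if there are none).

States satisfying error ∨ ¬active: {st0, st1, st2, st4, st5, st6}.
States satisfying E[error ∨ ¬active U error ∨ ¬active]: {st0, st1, st2, st4, st5, st6}.

{st0, st1, st2, st4, st5, st6}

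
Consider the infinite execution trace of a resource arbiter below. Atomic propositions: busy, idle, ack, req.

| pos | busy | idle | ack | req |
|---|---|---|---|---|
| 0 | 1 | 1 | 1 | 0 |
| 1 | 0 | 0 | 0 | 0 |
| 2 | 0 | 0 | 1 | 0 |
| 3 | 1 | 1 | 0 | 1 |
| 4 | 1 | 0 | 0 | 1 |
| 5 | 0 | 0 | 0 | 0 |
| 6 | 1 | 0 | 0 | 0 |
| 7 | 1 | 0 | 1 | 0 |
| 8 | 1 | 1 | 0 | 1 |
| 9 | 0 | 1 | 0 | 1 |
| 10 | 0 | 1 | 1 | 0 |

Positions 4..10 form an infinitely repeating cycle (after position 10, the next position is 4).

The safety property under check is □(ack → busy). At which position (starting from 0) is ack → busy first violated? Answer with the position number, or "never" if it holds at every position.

Check ack → busy at each position in order: 0 ✓, 1 ✓.
At position 2 the labels are {ack}, so ack → busy is false there. This is the first violation.

2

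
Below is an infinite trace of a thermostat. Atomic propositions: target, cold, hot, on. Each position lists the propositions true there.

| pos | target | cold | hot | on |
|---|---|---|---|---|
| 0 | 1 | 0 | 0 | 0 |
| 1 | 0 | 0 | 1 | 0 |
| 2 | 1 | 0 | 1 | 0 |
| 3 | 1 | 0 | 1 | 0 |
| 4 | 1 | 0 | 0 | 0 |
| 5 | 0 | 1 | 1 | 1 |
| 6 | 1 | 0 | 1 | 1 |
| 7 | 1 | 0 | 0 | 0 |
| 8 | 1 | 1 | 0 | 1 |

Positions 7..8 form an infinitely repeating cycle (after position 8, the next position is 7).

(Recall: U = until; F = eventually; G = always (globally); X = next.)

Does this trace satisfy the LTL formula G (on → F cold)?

Holds

on → F cold holds at every position 0..8, and those are all positions ever visited, so G (on → F cold) holds.
Positions where on holds: 5, 6, 8.
Check F cold at each: 5→ok, 6→ok, 8→ok.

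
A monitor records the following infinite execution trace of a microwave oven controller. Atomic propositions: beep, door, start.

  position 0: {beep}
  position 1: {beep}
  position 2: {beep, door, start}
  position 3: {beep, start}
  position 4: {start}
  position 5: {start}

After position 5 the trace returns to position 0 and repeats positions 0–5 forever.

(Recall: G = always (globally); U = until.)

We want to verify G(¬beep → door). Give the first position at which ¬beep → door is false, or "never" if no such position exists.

Check ¬beep → door at each position in order: 0 ✓, 1 ✓, 2 ✓, 3 ✓.
At position 4 the labels are {start}, so ¬beep → door is false there. This is the first violation.

4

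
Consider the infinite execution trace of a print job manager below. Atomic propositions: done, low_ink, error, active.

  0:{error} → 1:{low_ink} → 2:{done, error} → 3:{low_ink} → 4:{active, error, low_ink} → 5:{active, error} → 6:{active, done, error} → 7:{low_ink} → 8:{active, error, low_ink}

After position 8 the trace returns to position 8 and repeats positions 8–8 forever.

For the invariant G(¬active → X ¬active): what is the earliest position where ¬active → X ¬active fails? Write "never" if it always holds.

Check ¬active → X ¬active at each position in order: 0 ✓, 1 ✓, 2 ✓.
At position 3 the labels are {low_ink} and the next position 4 has {active, error, low_ink}, so ¬active → X ¬active is false there. This is the first violation.

3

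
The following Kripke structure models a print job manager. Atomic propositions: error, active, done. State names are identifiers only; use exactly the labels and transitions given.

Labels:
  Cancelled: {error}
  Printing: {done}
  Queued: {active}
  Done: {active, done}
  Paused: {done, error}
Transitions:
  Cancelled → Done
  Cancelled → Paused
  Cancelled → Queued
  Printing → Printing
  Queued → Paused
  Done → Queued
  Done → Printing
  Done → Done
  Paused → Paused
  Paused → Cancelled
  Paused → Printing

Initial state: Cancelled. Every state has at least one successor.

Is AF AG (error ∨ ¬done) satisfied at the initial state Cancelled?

States satisfying AG (error ∨ ¬done): ∅.
States satisfying AF AG (error ∨ ¬done): ∅.
There is a path from Cancelled along which AG (error ∨ ¬done) never holds.
Cancelled ∉ Sat(AF AG (error ∨ ¬done)).

Violated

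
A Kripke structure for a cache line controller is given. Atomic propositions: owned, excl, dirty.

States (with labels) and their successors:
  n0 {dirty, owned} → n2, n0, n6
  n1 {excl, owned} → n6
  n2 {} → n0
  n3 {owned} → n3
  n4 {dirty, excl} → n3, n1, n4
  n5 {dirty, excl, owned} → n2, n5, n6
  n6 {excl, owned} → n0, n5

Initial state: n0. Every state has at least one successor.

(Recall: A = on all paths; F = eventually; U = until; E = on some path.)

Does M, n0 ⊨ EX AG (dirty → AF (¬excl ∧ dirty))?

States satisfying AG (dirty → AF (¬excl ∧ dirty)): {n3}.
States satisfying EX AG (dirty → AF (¬excl ∧ dirty)): {n3, n4}.
No suitable path/successor from n0 witnesses the formula.
n0 ∉ Sat(EX AG (dirty → AF (¬excl ∧ dirty))).

No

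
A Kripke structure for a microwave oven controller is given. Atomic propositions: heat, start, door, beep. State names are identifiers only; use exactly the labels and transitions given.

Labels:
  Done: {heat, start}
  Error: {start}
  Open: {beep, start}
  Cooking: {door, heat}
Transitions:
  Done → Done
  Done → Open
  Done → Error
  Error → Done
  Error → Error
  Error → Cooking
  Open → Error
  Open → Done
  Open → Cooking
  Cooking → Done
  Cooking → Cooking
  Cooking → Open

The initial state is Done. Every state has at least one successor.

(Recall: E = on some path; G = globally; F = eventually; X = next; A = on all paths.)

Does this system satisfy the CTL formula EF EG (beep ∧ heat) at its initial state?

Does not hold

States satisfying EG (beep ∧ heat): ∅.
States satisfying EF EG (beep ∧ heat): ∅.
No suitable path/successor from Done witnesses the formula.
Done ∉ Sat(EF EG (beep ∧ heat)).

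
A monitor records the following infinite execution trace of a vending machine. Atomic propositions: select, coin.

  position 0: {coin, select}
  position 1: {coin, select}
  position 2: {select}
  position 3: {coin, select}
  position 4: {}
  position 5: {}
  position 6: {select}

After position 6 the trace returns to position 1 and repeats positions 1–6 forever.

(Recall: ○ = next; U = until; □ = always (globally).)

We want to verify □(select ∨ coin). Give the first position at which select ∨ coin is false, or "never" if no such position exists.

4

Check select ∨ coin at each position in order: 0 ✓, 1 ✓, 2 ✓, 3 ✓.
At position 4 the labels are {}, so select ∨ coin is false there. This is the first violation.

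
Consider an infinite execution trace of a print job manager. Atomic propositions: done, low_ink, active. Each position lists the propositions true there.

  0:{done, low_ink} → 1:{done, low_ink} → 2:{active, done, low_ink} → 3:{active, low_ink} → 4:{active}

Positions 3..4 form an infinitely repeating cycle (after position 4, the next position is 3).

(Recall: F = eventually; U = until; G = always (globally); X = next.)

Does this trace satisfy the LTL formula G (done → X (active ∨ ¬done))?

Does not hold

done → X (active ∨ ¬done) must hold at every position from 0 onward. It fails at position 0, so G (done → X (active ∨ ¬done)) is false.
Positions where done holds: 0, 1, 2.
Check X (active ∨ ¬done) at each: 0→fails, 1→ok, 2→ok.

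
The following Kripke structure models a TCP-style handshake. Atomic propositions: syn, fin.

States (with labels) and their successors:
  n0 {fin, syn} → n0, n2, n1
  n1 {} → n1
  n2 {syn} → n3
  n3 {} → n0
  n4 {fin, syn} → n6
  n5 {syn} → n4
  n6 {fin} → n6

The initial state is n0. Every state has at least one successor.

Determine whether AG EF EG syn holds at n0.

States satisfying EF EG syn: {n0, n2, n3}.
States satisfying AG EF EG syn: ∅.
n1 is reachable from n0 and violates EF EG syn, so AG fails at n0.
n0 ∉ Sat(AG EF EG syn).

Does not hold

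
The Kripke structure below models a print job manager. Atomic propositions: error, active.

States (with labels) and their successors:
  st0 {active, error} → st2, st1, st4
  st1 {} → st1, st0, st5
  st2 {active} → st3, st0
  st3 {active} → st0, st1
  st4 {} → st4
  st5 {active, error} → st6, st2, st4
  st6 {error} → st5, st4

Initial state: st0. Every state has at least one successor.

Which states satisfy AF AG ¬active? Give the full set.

States satisfying AG ¬active: {st4}.
States satisfying AF AG ¬active: {st4}.

{st4}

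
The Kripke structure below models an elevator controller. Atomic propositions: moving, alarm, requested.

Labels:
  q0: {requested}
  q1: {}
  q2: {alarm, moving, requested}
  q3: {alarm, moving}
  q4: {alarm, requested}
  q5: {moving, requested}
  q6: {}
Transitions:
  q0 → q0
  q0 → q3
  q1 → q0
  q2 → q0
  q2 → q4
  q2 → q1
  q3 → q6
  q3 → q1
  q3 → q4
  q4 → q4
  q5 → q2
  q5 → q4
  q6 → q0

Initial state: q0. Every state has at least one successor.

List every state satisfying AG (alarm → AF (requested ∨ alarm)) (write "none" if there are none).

{q0, q1, q2, q3, q4, q5, q6}

States satisfying alarm → AF (requested ∨ alarm): {q0, q1, q2, q3, q4, q5, q6}.
States satisfying AG (alarm → AF (requested ∨ alarm)): {q0, q1, q2, q3, q4, q5, q6}.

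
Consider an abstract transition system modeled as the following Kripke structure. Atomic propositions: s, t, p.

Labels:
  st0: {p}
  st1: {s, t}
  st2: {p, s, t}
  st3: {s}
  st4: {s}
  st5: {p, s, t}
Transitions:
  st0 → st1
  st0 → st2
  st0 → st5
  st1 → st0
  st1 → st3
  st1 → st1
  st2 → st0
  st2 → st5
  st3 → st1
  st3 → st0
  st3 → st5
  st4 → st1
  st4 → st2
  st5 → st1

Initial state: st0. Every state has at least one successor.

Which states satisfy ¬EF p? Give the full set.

none

States satisfying p: {st0, st2, st5}.
States satisfying EF p: {st0, st1, st2, st3, st4, st5}.
States satisfying ¬EF p: ∅.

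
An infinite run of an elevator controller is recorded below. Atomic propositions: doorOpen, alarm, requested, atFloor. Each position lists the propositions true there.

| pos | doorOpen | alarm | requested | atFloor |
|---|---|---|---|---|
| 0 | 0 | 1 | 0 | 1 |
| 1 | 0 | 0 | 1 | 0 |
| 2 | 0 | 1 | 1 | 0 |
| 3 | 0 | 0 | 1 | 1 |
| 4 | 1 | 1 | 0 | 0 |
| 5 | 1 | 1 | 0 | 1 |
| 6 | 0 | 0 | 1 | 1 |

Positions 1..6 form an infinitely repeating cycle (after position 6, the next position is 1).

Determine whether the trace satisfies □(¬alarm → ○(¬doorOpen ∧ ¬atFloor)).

¬alarm → ○(¬doorOpen ∧ ¬atFloor) must hold at every position from 0 onward. It fails at position 3, so □(¬alarm → ○(¬doorOpen ∧ ¬atFloor)) is false.
Positions where ¬alarm holds: 1, 3, 6.
Check ○(¬doorOpen ∧ ¬atFloor) at each: 1→ok, 3→fails, 6→ok.

No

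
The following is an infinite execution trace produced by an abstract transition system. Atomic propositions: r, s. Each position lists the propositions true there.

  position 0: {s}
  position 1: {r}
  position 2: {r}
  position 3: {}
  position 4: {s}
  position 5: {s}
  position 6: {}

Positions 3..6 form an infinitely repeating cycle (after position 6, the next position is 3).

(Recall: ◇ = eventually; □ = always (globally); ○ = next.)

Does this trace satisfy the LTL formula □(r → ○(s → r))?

Yes

r → ○(s → r) holds at every position 0..6, and those are all positions ever visited, so □(r → ○(s → r)) holds.
Positions where r holds: 1, 2.
Check ○(s → r) at each: 1→ok, 2→ok.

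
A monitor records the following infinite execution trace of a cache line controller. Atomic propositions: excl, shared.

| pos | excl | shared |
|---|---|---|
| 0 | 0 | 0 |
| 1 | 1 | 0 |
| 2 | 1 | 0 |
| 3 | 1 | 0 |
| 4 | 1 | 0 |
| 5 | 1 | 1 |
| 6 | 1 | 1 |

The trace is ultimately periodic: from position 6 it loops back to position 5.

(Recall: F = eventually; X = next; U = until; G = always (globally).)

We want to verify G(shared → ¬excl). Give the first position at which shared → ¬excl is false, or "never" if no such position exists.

Check shared → ¬excl at each position in order: 0 ✓, 1 ✓, 2 ✓, 3 ✓, 4 ✓.
At position 5 the labels are {excl, shared}, so shared → ¬excl is false there. This is the first violation.

5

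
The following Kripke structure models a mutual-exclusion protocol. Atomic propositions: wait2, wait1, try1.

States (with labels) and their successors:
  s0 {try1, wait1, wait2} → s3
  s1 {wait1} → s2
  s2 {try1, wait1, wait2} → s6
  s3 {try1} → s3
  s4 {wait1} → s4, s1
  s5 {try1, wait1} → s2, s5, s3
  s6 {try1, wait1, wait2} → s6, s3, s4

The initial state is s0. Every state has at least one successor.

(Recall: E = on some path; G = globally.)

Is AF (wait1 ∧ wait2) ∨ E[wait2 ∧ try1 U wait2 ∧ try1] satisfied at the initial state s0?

States satisfying wait1 ∧ wait2: {s0, s2, s6}.
States satisfying AF (wait1 ∧ wait2): {s0, s1, s2, s6}.
States satisfying wait2 ∧ try1: {s0, s2, s6}.
States satisfying E[wait2 ∧ try1 U wait2 ∧ try1]: {s0, s2, s6}.
States satisfying AF (wait1 ∧ wait2) ∨ E[wait2 ∧ try1 U wait2 ∧ try1]: {s0, s1, s2, s6}.
s0 ∈ Sat(AF (wait1 ∧ wait2) ∨ E[wait2 ∧ try1 U wait2 ∧ try1]).

Satisfied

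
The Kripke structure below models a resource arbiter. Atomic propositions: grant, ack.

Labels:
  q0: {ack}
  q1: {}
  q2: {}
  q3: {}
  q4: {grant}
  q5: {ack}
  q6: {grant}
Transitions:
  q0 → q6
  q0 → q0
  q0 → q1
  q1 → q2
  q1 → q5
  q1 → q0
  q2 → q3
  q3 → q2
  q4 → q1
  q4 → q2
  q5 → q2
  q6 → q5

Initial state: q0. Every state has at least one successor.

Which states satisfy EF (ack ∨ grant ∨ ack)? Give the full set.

States satisfying ack ∨ grant ∨ ack: {q0, q4, q5, q6}.
States satisfying EF (ack ∨ grant ∨ ack): {q0, q1, q4, q5, q6}.

{q0, q1, q4, q5, q6}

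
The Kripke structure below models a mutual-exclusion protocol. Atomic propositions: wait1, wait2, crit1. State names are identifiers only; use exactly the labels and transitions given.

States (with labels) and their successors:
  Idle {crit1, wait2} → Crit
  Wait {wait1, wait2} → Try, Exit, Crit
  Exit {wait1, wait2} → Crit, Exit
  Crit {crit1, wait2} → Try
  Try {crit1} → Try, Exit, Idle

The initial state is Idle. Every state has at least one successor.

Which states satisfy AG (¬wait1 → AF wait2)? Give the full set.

none

States satisfying ¬wait1 → AF wait2: {Idle, Wait, Exit, Crit}.
States satisfying AG (¬wait1 → AF wait2): ∅.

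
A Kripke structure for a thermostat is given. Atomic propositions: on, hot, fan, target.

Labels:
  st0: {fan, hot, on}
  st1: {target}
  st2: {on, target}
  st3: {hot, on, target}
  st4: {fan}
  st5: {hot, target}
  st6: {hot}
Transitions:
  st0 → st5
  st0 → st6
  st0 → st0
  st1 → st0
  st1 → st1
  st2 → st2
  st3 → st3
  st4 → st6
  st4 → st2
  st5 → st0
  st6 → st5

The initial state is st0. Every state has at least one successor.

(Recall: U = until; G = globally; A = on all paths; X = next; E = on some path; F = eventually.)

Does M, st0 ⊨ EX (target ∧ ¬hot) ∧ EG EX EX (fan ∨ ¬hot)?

Does not hold

States satisfying target ∧ ¬hot: {st1, st2}.
States satisfying EX (target ∧ ¬hot): {st1, st2, st4}.
States satisfying EX EX (fan ∨ ¬hot): {st0, st1, st2, st4, st5, st6}.
States satisfying EG EX EX (fan ∨ ¬hot): {st0, st1, st2, st4, st5, st6}.
States satisfying EX (target ∧ ¬hot) ∧ EG EX EX (fan ∨ ¬hot): {st1, st2, st4}.
st0 ∉ Sat(EX (target ∧ ¬hot) ∧ EG EX EX (fan ∨ ¬hot)).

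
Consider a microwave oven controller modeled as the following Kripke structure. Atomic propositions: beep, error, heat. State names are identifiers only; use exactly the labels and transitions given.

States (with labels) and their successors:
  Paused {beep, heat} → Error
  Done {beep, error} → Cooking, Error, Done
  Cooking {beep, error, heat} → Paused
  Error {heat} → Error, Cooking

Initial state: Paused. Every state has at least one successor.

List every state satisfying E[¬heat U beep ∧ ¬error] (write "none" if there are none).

{Paused}

States satisfying ¬heat: {Done}.
States satisfying beep ∧ ¬error: {Paused}.
States satisfying E[¬heat U beep ∧ ¬error]: {Paused}.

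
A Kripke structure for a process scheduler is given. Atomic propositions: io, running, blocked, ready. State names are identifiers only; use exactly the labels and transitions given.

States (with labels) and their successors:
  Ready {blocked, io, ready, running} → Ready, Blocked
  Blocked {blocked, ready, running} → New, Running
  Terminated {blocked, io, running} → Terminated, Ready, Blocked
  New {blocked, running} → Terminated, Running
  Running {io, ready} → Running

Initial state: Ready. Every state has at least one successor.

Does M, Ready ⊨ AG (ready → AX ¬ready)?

States satisfying ready → AX ¬ready: {Terminated, New}.
States satisfying AG (ready → AX ¬ready): ∅.
Blocked is reachable from Ready and violates ready → AX ¬ready, so AG fails at Ready.
Ready ∉ Sat(AG (ready → AX ¬ready)).

Violated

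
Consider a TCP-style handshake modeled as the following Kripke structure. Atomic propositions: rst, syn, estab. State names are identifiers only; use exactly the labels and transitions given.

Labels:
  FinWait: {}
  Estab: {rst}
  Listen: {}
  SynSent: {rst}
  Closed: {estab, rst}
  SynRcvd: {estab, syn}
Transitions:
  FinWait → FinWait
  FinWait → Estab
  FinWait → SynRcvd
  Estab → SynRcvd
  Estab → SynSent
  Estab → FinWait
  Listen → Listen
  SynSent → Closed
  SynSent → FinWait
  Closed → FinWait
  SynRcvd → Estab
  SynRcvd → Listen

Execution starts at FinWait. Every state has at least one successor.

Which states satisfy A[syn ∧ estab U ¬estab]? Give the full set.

States satisfying syn ∧ estab: {SynRcvd}.
States satisfying ¬estab: {FinWait, Estab, Listen, SynSent}.
States satisfying A[syn ∧ estab U ¬estab]: {FinWait, Estab, Listen, SynSent, SynRcvd}.

{FinWait, Estab, Listen, SynSent, SynRcvd}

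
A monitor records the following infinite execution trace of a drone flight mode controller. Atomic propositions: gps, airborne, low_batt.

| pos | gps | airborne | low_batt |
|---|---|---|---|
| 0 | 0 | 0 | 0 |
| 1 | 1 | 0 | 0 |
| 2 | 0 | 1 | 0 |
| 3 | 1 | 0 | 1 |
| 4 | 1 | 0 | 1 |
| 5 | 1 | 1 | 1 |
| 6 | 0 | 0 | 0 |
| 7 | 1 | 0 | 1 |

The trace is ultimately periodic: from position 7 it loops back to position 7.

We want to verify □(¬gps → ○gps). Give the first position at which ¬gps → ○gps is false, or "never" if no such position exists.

¬gps → ○gps holds at every position 0..7, and those are all the positions the trace ever visits, so the invariant □(¬gps → ○gps) is never violated.

never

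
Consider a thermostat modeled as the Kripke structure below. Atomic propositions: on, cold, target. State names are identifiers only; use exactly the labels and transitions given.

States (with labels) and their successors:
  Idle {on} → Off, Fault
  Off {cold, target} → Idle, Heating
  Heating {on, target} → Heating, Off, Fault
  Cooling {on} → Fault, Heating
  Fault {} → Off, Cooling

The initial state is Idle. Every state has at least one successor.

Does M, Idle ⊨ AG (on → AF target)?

States satisfying on → AF target: {Off, Heating, Fault}.
States satisfying AG (on → AF target): ∅.
Cooling is reachable from Idle and violates on → AF target, so AG fails at Idle.
Idle ∉ Sat(AG (on → AF target)).

Does not hold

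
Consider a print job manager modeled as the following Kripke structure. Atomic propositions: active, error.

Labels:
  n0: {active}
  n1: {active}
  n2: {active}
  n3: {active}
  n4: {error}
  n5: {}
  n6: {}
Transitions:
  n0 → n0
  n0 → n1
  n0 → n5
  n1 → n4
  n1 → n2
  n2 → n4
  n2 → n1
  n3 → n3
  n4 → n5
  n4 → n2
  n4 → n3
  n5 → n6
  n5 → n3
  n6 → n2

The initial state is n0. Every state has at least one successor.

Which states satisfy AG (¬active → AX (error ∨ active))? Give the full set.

States satisfying ¬active → AX (error ∨ active): {n0, n1, n2, n3, n6}.
States satisfying AG (¬active → AX (error ∨ active)): {n3}.

{n3}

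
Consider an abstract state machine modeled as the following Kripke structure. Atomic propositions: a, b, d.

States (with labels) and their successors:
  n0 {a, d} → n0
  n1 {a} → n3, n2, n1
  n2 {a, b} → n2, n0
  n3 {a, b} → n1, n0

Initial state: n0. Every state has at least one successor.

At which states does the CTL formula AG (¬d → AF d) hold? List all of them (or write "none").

States satisfying ¬d → AF d: {n0}.
States satisfying AG (¬d → AF d): {n0}.

{n0}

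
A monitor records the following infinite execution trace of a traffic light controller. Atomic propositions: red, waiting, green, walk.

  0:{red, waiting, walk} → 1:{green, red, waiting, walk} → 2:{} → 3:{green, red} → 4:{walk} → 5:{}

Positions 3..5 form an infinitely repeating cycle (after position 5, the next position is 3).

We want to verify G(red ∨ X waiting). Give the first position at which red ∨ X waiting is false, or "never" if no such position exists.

2

Check red ∨ X waiting at each position in order: 0 ✓, 1 ✓.
At position 2 the labels are {} and the next position 3 has {green, red}, so red ∨ X waiting is false there. This is the first violation.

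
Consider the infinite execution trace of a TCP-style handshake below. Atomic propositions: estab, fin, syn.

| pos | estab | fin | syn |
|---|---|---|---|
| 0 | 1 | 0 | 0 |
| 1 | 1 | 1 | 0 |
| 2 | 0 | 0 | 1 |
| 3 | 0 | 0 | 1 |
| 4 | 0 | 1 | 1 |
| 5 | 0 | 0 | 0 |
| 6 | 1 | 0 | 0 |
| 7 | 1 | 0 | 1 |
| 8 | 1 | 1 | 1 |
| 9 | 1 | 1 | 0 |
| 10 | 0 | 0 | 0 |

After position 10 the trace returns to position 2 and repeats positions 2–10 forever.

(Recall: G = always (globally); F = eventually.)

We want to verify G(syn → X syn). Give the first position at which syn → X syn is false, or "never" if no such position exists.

Check syn → X syn at each position in order: 0 ✓, 1 ✓, 2 ✓, 3 ✓.
At position 4 the labels are {fin, syn} and the next position 5 has {}, so syn → X syn is false there. This is the first violation.

4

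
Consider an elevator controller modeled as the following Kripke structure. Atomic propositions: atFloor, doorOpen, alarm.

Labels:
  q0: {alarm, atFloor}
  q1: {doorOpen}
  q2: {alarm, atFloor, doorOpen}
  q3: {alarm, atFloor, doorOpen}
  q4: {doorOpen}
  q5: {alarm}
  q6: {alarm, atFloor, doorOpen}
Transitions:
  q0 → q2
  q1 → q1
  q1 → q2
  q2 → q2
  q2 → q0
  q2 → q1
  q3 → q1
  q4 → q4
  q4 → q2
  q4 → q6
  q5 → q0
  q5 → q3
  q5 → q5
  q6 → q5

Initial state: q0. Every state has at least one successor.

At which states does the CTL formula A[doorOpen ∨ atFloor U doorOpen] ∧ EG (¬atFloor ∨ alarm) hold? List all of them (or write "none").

States satisfying doorOpen ∨ atFloor: {q0, q1, q2, q3, q4, q6}.
States satisfying doorOpen: {q1, q2, q3, q4, q6}.
States satisfying A[doorOpen ∨ atFloor U doorOpen]: {q0, q1, q2, q3, q4, q6}.
States satisfying ¬atFloor ∨ alarm: {q0, q1, q2, q3, q4, q5, q6}.
States satisfying EG (¬atFloor ∨ alarm): {q0, q1, q2, q3, q4, q5, q6}.
States satisfying A[doorOpen ∨ atFloor U doorOpen] ∧ EG (¬atFloor ∨ alarm): {q0, q1, q2, q3, q4, q6}.

{q0, q1, q2, q3, q4, q6}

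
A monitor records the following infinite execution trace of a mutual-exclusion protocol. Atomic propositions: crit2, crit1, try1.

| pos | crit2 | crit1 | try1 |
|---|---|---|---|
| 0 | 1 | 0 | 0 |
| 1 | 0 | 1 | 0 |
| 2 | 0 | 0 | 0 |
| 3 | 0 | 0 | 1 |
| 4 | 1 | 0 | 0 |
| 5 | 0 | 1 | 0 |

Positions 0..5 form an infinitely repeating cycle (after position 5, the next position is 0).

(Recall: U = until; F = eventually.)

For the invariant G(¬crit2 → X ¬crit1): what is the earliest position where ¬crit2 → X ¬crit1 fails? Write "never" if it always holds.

never

¬crit2 → X ¬crit1 holds at every position 0..5, and those are all the positions the trace ever visits, so the invariant G(¬crit2 → X ¬crit1) is never violated.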